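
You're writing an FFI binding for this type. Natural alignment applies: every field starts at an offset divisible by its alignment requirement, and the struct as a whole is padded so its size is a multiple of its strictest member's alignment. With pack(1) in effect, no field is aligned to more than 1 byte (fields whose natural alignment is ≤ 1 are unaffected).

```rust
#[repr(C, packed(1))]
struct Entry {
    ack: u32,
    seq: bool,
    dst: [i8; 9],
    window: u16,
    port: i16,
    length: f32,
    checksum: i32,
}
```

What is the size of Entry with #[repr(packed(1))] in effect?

26

0..4  ack  (4B, 1-aligned)
4..5  seq  (1B, 1-aligned)
5..14  dst  (9B, 1-aligned)
14..16  window  (2B, 1-aligned)
16..18  port  (2B, 1-aligned)
18..22  length  (4B, 1-aligned)
22..26  checksum  (4B, 1-aligned)
sizeof = 26, alignof = 1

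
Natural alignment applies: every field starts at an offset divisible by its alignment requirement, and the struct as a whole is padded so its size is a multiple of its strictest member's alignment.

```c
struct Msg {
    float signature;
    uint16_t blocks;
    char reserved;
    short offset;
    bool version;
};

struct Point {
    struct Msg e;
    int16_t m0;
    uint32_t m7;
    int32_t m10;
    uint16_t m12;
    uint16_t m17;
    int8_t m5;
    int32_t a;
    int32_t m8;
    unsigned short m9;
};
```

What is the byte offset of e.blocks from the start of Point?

4

Msg: @0: signature [4B, align 4] → 4; @4: blocks [2B, align 2] → 6; @6: reserved [1B, align 1] → 7; +1 pad (align 2); @8: offset [2B, align 2] → 10; @10: version [1B, align 1] → 11; +1 tail pad (align 4); size 12, align 4
@0: e [12B, align 4] → 12
within Msg: blocks at 4
0 + 4 = 4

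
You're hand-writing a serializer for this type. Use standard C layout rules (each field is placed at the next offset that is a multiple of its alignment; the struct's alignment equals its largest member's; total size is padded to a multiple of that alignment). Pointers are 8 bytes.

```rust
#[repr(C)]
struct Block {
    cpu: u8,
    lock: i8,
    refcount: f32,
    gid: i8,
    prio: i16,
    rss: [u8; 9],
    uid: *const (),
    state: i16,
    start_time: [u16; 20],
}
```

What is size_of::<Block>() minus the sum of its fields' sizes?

0..1  cpu  (1B, 1-aligned)
1..2  lock  (1B, 1-aligned)
2..4  -- padding (2B)
4..8  refcount  (4B, 4-aligned)
8..9  gid  (1B, 1-aligned)
9..10  -- padding (1B)
10..12  prio  (2B, 2-aligned)
12..21  rss  (9B, 1-aligned)
21..24  -- padding (3B)
24..32  uid  (8B, 8-aligned)
32..34  state  (2B, 2-aligned)
34..74  start_time  (40B, 2-aligned)
74..80  -- tail padding (6B)
sizeof = 80, alignof = 8
data bytes 68, size 80 → padding 12

12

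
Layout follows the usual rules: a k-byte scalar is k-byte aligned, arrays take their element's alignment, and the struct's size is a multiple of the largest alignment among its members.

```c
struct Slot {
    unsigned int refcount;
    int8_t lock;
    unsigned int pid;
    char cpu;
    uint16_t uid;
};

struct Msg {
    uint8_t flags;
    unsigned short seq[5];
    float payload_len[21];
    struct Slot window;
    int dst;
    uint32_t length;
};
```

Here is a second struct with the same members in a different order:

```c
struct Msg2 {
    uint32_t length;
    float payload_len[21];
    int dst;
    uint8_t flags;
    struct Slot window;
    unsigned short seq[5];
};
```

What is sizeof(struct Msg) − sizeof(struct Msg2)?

-4

Slot: 0..4  refcount  (4B, 4-aligned); 4..5  lock  (1B, 1-aligned); 5..8  -- padding (3B); 8..12  pid  (4B, 4-aligned); 12..13  cpu  (1B, 1-aligned); 13..14  -- padding (1B); 14..16  uid  (2B, 2-aligned); sizeof = 16, alignof = 4
0..1  flags  (1B, 1-aligned)
1..2  -- padding (1B)
2..12  seq  (10B, 2-aligned)
12..96  payload_len  (84B, 4-aligned)
96..112  window  (16B, 4-aligned)
112..116  dst  (4B, 4-aligned)
116..120  length  (4B, 4-aligned)
sizeof = 120, alignof = 4
— Msg2 —
0..4  length  (4B, 4-aligned)
4..88  payload_len  (84B, 4-aligned)
88..92  dst  (4B, 4-aligned)
92..93  flags  (1B, 1-aligned)
93..96  -- padding (3B)
96..112  window  (16B, 4-aligned)
112..122  seq  (10B, 2-aligned)
122..124  -- tail padding (2B)
sizeof = 124, alignof = 4
120 − 124 = -4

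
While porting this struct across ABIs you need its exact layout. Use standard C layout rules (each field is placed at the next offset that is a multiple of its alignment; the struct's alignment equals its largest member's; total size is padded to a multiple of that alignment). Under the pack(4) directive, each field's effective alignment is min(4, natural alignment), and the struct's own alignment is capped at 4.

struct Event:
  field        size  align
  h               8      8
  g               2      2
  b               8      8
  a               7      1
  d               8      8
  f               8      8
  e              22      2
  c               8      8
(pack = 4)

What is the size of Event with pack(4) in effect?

h at 0 (size 8, align 4) → ends 8
g at 8 (size 2, align 2) → ends 10
pad 2 to align 4 for b
b at 12 (size 8, align 4) → ends 20
a at 20 (size 7, align 1) → ends 27
pad 1 to align 4 for d
d at 28 (size 8, align 4) → ends 36
f at 36 (size 8, align 4) → ends 44
e at 44 (size 22, align 2) → ends 66
pad 2 to align 4 for c
c at 68 (size 8, align 4) → ends 76
total 76 bytes, alignment 4

76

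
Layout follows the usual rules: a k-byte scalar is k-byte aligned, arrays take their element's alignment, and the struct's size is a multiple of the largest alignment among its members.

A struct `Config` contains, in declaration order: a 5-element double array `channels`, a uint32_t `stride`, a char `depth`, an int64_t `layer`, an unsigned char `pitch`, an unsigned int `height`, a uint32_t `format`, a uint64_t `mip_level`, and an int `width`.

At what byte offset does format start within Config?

0..40  channels  (40B, 8-aligned)
40..44  stride  (4B, 4-aligned)
44..45  depth  (1B, 1-aligned)
45..48  -- padding (3B)
48..56  layer  (8B, 8-aligned)
56..57  pitch  (1B, 1-aligned)
57..60  -- padding (3B)
60..64  height  (4B, 4-aligned)
64..68  format  (4B, 4-aligned)

64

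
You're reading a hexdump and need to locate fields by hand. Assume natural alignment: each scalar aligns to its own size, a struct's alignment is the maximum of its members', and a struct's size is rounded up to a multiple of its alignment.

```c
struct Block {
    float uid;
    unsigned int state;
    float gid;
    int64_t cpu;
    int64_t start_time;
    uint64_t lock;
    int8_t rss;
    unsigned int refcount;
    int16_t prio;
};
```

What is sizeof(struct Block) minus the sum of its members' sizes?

uid at 0 (size 4, align 4) → ends 4
state at 4 (size 4, align 4) → ends 8
gid at 8 (size 4, align 4) → ends 12
pad 4 to align 8 for cpu
cpu at 16 (size 8, align 8) → ends 24
start_time at 24 (size 8, align 8) → ends 32
lock at 32 (size 8, align 8) → ends 40
rss at 40 (size 1, align 1) → ends 41
pad 3 to align 4 for refcount
refcount at 44 (size 4, align 4) → ends 48
prio at 48 (size 2, align 2) → ends 50
tail pad 6 to reach multiple of 8
total 56 bytes, alignment 8
data bytes 43, size 56 → padding 13

13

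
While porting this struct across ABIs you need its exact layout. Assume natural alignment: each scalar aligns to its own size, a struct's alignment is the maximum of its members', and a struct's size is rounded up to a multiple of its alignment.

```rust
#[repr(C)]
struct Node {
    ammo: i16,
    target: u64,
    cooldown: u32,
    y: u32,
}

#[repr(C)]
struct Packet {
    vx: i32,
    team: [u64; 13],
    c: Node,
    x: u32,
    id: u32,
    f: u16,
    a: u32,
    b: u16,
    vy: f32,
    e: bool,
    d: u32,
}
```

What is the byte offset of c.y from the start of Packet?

132

Node: @0: ammo [2B, align 2] → 2; +6 pad (align 8); @8: target [8B, align 8] → 16; @16: cooldown [4B, align 4] → 20; @20: y [4B, align 4] → 24; size 24, align 8
@0: vx [4B, align 4] → 4
+4 pad (align 8)
@8: team [104B, align 8] → 112
@112: c [24B, align 8] → 136
within Node: y at 20
112 + 20 = 132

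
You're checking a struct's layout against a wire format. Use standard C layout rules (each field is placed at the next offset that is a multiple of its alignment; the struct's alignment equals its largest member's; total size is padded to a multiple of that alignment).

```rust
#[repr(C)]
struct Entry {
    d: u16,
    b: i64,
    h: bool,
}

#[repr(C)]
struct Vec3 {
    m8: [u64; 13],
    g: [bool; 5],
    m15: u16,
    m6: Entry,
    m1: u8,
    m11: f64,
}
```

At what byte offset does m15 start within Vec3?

110

Entry: d at 0 (size 2, align 2) → ends 2; pad 6 to align 8 for b; b at 8 (size 8, align 8) → ends 16; h at 16 (size 1, align 1) → ends 17; tail pad 7 to reach multiple of 8; total 24 bytes, alignment 8
m8 at 0 (size 104, align 8) → ends 104
g at 104 (size 5, align 1) → ends 109
pad 1 to align 2 for m15
m15 at 110 (size 2, align 2) → ends 112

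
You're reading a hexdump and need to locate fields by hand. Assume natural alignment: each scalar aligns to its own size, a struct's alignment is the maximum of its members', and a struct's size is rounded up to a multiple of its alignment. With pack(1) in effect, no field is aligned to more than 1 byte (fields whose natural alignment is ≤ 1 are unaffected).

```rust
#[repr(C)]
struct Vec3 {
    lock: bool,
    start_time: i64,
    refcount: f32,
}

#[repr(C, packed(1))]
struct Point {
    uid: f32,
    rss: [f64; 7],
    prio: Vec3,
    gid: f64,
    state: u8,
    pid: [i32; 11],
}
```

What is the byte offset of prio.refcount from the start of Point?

Vec3: 0..1  lock  (1B, 1-aligned); 1..8  -- padding (7B); 8..16  start_time  (8B, 8-aligned); 16..20  refcount  (4B, 4-aligned); 20..24  -- tail padding (4B); sizeof = 24, alignof = 8
0..4  uid  (4B, 1-aligned)
4..60  rss  (56B, 1-aligned)
60..84  prio  (24B, 1-aligned)
within Vec3: refcount at 16
60 + 16 = 76

76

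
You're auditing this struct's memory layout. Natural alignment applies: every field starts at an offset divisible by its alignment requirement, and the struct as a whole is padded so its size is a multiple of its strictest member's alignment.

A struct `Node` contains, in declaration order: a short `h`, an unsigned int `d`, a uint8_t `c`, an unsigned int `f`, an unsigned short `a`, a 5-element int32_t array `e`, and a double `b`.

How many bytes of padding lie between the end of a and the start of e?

2

0..2  h  (2B, 2-aligned)
2..4  -- padding (2B)
4..8  d  (4B, 4-aligned)
8..9  c  (1B, 1-aligned)
9..12  -- padding (3B)
12..16  f  (4B, 4-aligned)
16..18  a  (2B, 2-aligned)
18..20  -- padding (2B)
20..40  e  (20B, 4-aligned)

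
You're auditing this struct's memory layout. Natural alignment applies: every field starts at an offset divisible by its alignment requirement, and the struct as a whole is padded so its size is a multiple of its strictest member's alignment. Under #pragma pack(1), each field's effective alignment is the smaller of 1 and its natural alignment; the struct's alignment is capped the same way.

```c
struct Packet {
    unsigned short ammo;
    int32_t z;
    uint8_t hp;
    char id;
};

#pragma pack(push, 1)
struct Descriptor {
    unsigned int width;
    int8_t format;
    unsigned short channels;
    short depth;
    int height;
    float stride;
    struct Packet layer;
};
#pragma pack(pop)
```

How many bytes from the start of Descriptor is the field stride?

Packet: @0: ammo [2B, align 2] → 2; +2 pad (align 4); @4: z [4B, align 4] → 8; @8: hp [1B, align 1] → 9; @9: id [1B, align 1] → 10; +2 tail pad (align 4); size 12, align 4
@0: width [4B, align 1] → 4
@4: format [1B, align 1] → 5
@5: channels [2B, align 1] → 7
@7: depth [2B, align 1] → 9
@9: height [4B, align 1] → 13
@13: stride [4B, align 1] → 17

13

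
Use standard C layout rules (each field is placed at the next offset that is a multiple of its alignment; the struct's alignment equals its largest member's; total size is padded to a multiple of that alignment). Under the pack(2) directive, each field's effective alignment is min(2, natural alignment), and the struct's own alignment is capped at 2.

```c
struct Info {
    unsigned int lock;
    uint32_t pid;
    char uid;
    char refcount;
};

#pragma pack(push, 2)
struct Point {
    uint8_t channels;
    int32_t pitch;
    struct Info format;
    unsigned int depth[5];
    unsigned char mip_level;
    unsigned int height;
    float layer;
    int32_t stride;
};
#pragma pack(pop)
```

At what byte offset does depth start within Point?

Info: 0..4  lock  (4B, 4-aligned); 4..8  pid  (4B, 4-aligned); 8..9  uid  (1B, 1-aligned); 9..10  refcount  (1B, 1-aligned); 10..12  -- tail padding (2B); sizeof = 12, alignof = 4
0..1  channels  (1B, 1-aligned)
1..2  -- padding (1B)
2..6  pitch  (4B, 2-aligned)
6..18  format  (12B, 2-aligned)
18..38  depth  (20B, 2-aligned)

18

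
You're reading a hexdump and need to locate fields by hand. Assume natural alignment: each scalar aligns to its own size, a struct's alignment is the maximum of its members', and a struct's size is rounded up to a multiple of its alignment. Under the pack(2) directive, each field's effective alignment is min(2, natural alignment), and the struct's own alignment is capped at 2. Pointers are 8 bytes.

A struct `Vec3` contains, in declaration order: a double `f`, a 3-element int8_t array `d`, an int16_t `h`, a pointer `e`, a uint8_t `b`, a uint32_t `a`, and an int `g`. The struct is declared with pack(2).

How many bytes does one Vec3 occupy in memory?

0..8  f  (8B, 2-aligned)
8..11  d  (3B, 1-aligned)
11..12  -- padding (1B)
12..14  h  (2B, 2-aligned)
14..22  e  (8B, 2-aligned)
22..23  b  (1B, 1-aligned)
23..24  -- padding (1B)
24..28  a  (4B, 2-aligned)
28..32  g  (4B, 2-aligned)
sizeof = 32, alignof = 2

32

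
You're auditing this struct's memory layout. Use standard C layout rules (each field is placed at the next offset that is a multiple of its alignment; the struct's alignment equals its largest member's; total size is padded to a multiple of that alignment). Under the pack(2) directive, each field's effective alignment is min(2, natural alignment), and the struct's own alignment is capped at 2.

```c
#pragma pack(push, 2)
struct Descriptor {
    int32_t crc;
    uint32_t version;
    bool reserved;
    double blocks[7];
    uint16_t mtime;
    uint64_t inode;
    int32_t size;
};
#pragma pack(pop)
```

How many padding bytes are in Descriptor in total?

1

0..4  crc  (4B, 2-aligned)
4..8  version  (4B, 2-aligned)
8..9  reserved  (1B, 1-aligned)
9..10  -- padding (1B)
10..66  blocks  (56B, 2-aligned)
66..68  mtime  (2B, 2-aligned)
68..76  inode  (8B, 2-aligned)
76..80  size  (4B, 2-aligned)
sizeof = 80, alignof = 2
data bytes 79, size 80 → padding 1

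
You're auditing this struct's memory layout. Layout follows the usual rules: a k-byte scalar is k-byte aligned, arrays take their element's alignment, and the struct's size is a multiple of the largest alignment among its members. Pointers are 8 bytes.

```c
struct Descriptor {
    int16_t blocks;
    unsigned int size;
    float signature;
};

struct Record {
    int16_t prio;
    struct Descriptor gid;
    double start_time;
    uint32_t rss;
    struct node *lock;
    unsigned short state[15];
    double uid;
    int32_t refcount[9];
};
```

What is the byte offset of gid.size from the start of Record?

Descriptor: @0: blocks [2B, align 2] → 2; +2 pad (align 4); @4: size [4B, align 4] → 8; @8: signature [4B, align 4] → 12; size 12, align 4
@0: prio [2B, align 2] → 2
+2 pad (align 4)
@4: gid [12B, align 4] → 16
within Descriptor: size at 4
4 + 4 = 8

8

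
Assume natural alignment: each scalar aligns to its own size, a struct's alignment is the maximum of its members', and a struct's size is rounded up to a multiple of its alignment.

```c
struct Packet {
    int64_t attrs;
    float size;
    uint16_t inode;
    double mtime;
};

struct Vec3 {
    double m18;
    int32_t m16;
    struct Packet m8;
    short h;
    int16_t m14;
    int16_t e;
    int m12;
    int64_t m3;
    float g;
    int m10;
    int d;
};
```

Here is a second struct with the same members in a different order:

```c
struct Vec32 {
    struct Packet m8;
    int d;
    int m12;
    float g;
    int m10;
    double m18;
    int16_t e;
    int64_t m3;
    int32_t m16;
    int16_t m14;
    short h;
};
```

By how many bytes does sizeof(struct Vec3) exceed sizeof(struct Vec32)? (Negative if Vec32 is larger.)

Packet: attrs at 0 (size 8, align 8) → ends 8; size at 8 (size 4, align 4) → ends 12; inode at 12 (size 2, align 2) → ends 14; pad 2 to align 8 for mtime; mtime at 16 (size 8, align 8) → ends 24; total 24 bytes, alignment 8
m18 at 0 (size 8, align 8) → ends 8
m16 at 8 (size 4, align 4) → ends 12
pad 4 to align 8 for m8
m8 at 16 (size 24, align 8) → ends 40
h at 40 (size 2, align 2) → ends 42
m14 at 42 (size 2, align 2) → ends 44
e at 44 (size 2, align 2) → ends 46
pad 2 to align 4 for m12
m12 at 48 (size 4, align 4) → ends 52
pad 4 to align 8 for m3
m3 at 56 (size 8, align 8) → ends 64
g at 64 (size 4, align 4) → ends 68
m10 at 68 (size 4, align 4) → ends 72
d at 72 (size 4, align 4) → ends 76
tail pad 4 to reach multiple of 8
total 80 bytes, alignment 8
— Vec32 —
m8 at 0 (size 24, align 8) → ends 24
d at 24 (size 4, align 4) → ends 28
m12 at 28 (size 4, align 4) → ends 32
g at 32 (size 4, align 4) → ends 36
m10 at 36 (size 4, align 4) → ends 40
m18 at 40 (size 8, align 8) → ends 48
e at 48 (size 2, align 2) → ends 50
pad 6 to align 8 for m3
m3 at 56 (size 8, align 8) → ends 64
m16 at 64 (size 4, align 4) → ends 68
m14 at 68 (size 2, align 2) → ends 70
h at 70 (size 2, align 2) → ends 72
total 72 bytes, alignment 8
80 − 72 = 8

8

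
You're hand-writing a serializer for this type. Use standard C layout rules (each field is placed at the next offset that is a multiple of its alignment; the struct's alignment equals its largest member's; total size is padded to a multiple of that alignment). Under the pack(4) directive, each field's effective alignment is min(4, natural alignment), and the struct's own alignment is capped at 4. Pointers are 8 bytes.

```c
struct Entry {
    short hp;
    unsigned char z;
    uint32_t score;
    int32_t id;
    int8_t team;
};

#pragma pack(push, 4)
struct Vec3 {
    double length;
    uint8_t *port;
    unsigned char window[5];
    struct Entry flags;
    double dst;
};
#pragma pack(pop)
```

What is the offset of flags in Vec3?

Entry: 0..2  hp  (2B, 2-aligned); 2..3  z  (1B, 1-aligned); 3..4  -- padding (1B); 4..8  score  (4B, 4-aligned); 8..12  id  (4B, 4-aligned); 12..13  team  (1B, 1-aligned); 13..16  -- tail padding (3B); sizeof = 16, alignof = 4
0..8  length  (8B, 4-aligned)
8..16  port  (8B, 4-aligned)
16..21  window  (5B, 1-aligned)
21..24  -- padding (3B)
24..40  flags  (16B, 4-aligned)

24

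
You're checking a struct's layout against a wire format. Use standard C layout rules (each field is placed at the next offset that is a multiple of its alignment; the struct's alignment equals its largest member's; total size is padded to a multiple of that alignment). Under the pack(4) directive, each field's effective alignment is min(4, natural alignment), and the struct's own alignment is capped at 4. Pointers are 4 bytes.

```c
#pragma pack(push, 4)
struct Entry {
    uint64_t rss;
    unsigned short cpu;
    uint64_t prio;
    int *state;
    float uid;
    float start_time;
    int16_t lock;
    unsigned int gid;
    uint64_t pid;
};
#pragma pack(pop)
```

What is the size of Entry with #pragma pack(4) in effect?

0..8  rss  (8B, 4-aligned)
8..10  cpu  (2B, 2-aligned)
10..12  -- padding (2B)
12..20  prio  (8B, 4-aligned)
20..24  state  (4B, 4-aligned)
24..28  uid  (4B, 4-aligned)
28..32  start_time  (4B, 4-aligned)
32..34  lock  (2B, 2-aligned)
34..36  -- padding (2B)
36..40  gid  (4B, 4-aligned)
40..48  pid  (8B, 4-aligned)
sizeof = 48, alignof = 4

48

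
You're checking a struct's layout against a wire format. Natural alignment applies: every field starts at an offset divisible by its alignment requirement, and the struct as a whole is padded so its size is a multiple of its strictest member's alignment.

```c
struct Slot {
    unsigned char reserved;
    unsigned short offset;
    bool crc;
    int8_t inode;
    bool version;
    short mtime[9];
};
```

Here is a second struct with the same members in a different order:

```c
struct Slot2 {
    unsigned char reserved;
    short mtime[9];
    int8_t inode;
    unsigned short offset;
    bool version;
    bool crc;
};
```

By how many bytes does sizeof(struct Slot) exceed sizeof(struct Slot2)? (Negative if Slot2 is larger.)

reserved at 0 (size 1, align 1) → ends 1
pad 1 to align 2 for offset
offset at 2 (size 2, align 2) → ends 4
crc at 4 (size 1, align 1) → ends 5
inode at 5 (size 1, align 1) → ends 6
version at 6 (size 1, align 1) → ends 7
pad 1 to align 2 for mtime
mtime at 8 (size 18, align 2) → ends 26
total 26 bytes, alignment 2
— Slot2 —
reserved at 0 (size 1, align 1) → ends 1
pad 1 to align 2 for mtime
mtime at 2 (size 18, align 2) → ends 20
inode at 20 (size 1, align 1) → ends 21
pad 1 to align 2 for offset
offset at 22 (size 2, align 2) → ends 24
version at 24 (size 1, align 1) → ends 25
crc at 25 (size 1, align 1) → ends 26
total 26 bytes, alignment 2
26 − 26 = 0

0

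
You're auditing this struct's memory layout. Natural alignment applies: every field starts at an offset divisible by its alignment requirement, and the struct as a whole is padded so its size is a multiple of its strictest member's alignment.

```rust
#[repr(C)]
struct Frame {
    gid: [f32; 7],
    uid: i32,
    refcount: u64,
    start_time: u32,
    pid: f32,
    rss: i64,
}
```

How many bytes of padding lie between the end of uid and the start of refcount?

0

gid at 0 (size 28, align 4) → ends 28
uid at 28 (size 4, align 4) → ends 32
refcount at 32 (size 8, align 8) → ends 40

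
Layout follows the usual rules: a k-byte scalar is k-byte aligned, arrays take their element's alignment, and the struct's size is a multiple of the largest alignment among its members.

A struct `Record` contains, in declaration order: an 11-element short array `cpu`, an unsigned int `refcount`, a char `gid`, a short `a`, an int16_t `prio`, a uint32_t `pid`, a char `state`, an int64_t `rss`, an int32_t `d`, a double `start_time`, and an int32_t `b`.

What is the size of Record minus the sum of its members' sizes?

0..22  cpu  (22B, 2-aligned)
22..24  -- padding (2B)
24..28  refcount  (4B, 4-aligned)
28..29  gid  (1B, 1-aligned)
29..30  -- padding (1B)
30..32  a  (2B, 2-aligned)
32..34  prio  (2B, 2-aligned)
34..36  -- padding (2B)
36..40  pid  (4B, 4-aligned)
40..41  state  (1B, 1-aligned)
41..48  -- padding (7B)
48..56  rss  (8B, 8-aligned)
56..60  d  (4B, 4-aligned)
60..64  -- padding (4B)
64..72  start_time  (8B, 8-aligned)
72..76  b  (4B, 4-aligned)
76..80  -- tail padding (4B)
sizeof = 80, alignof = 8
data bytes 60, size 80 → padding 20

20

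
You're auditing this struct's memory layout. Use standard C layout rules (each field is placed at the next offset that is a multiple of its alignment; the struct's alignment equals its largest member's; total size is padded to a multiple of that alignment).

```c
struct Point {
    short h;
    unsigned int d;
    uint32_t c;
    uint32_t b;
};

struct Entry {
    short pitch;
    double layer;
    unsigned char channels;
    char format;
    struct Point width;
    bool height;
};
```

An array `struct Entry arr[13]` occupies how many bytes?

Point: h at 0 (size 2, align 2) → ends 2; pad 2 to align 4 for d; d at 4 (size 4, align 4) → ends 8; c at 8 (size 4, align 4) → ends 12; b at 12 (size 4, align 4) → ends 16; total 16 bytes, alignment 4
pitch at 0 (size 2, align 2) → ends 2
pad 6 to align 8 for layer
layer at 8 (size 8, align 8) → ends 16
channels at 16 (size 1, align 1) → ends 17
format at 17 (size 1, align 1) → ends 18
pad 2 to align 4 for width
width at 20 (size 16, align 4) → ends 36
height at 36 (size 1, align 1) → ends 37
tail pad 3 to reach multiple of 8
total 40 bytes, alignment 8
array of 13: 13 × 40 = 520

520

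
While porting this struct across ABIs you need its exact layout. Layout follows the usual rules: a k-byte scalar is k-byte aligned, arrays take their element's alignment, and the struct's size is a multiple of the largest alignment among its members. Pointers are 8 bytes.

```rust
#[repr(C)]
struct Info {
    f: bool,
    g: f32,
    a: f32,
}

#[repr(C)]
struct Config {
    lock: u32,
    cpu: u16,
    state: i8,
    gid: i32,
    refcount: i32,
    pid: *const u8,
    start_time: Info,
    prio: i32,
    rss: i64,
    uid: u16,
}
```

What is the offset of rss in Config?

40

Info: 0..1  f  (1B, 1-aligned); 1..4  -- padding (3B); 4..8  g  (4B, 4-aligned); 8..12  a  (4B, 4-aligned); sizeof = 12, alignof = 4
0..4  lock  (4B, 4-aligned)
4..6  cpu  (2B, 2-aligned)
6..7  state  (1B, 1-aligned)
7..8  -- padding (1B)
8..12  gid  (4B, 4-aligned)
12..16  refcount  (4B, 4-aligned)
16..24  pid  (8B, 8-aligned)
24..36  start_time  (12B, 4-aligned)
36..40  prio  (4B, 4-aligned)
40..48  rss  (8B, 8-aligned)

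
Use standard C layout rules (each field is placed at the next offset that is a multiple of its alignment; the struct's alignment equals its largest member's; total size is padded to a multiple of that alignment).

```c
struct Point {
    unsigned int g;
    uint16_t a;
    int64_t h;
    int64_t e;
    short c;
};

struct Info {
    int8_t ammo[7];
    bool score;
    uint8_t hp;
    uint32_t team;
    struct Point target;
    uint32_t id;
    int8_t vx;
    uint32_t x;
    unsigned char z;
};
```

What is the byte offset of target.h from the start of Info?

24

Point: 0..4  g  (4B, 4-aligned); 4..6  a  (2B, 2-aligned); 6..8  -- padding (2B); 8..16  h  (8B, 8-aligned); 16..24  e  (8B, 8-aligned); 24..26  c  (2B, 2-aligned); 26..32  -- tail padding (6B); sizeof = 32, alignof = 8
0..7  ammo  (7B, 1-aligned)
7..8  score  (1B, 1-aligned)
8..9  hp  (1B, 1-aligned)
9..12  -- padding (3B)
12..16  team  (4B, 4-aligned)
16..48  target  (32B, 8-aligned)
within Point: h at 8
16 + 8 = 24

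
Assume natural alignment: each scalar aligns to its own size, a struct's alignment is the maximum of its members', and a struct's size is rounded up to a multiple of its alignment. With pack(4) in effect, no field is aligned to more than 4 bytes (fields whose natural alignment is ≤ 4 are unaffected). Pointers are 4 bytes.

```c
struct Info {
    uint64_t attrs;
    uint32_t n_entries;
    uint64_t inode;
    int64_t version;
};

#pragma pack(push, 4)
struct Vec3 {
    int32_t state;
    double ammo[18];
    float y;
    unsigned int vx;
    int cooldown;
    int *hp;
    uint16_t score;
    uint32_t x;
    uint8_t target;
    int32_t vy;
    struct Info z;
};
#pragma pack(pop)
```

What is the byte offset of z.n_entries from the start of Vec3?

188

Info: 0..8  attrs  (8B, 8-aligned); 8..12  n_entries  (4B, 4-aligned); 12..16  -- padding (4B); 16..24  inode  (8B, 8-aligned); 24..32  version  (8B, 8-aligned); sizeof = 32, alignof = 8
0..4  state  (4B, 4-aligned)
4..148  ammo  (144B, 4-aligned)
148..152  y  (4B, 4-aligned)
152..156  vx  (4B, 4-aligned)
156..160  cooldown  (4B, 4-aligned)
160..164  hp  (4B, 4-aligned)
164..166  score  (2B, 2-aligned)
166..168  -- padding (2B)
168..172  x  (4B, 4-aligned)
172..173  target  (1B, 1-aligned)
173..176  -- padding (3B)
176..180  vy  (4B, 4-aligned)
180..212  z  (32B, 4-aligned)
within Info: n_entries at 8
180 + 8 = 188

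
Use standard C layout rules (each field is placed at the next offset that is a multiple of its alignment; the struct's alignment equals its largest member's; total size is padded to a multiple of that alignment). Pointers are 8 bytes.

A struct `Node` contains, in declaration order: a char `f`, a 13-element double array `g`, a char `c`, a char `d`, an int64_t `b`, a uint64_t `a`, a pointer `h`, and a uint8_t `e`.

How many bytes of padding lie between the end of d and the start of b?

0..1  f  (1B, 1-aligned)
1..8  -- padding (7B)
8..112  g  (104B, 8-aligned)
112..113  c  (1B, 1-aligned)
113..114  d  (1B, 1-aligned)
114..120  -- padding (6B)
120..128  b  (8B, 8-aligned)

6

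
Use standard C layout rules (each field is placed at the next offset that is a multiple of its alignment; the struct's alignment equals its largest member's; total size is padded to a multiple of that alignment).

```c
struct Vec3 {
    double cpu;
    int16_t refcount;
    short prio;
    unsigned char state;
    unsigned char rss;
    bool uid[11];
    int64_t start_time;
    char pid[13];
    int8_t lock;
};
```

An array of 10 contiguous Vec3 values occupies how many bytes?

560

0..8  cpu  (8B, 8-aligned)
8..10  refcount  (2B, 2-aligned)
10..12  prio  (2B, 2-aligned)
12..13  state  (1B, 1-aligned)
13..14  rss  (1B, 1-aligned)
14..25  uid  (11B, 1-aligned)
25..32  -- padding (7B)
32..40  start_time  (8B, 8-aligned)
40..53  pid  (13B, 1-aligned)
53..54  lock  (1B, 1-aligned)
54..56  -- tail padding (2B)
sizeof = 56, alignof = 8
array of 10: 10 × 56 = 560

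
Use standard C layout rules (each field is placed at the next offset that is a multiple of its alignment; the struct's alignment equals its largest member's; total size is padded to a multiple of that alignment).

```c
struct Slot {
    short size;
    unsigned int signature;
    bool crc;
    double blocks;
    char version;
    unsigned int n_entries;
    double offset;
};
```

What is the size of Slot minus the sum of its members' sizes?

12

0..2  size  (2B, 2-aligned)
2..4  -- padding (2B)
4..8  signature  (4B, 4-aligned)
8..9  crc  (1B, 1-aligned)
9..16  -- padding (7B)
16..24  blocks  (8B, 8-aligned)
24..25  version  (1B, 1-aligned)
25..28  -- padding (3B)
28..32  n_entries  (4B, 4-aligned)
32..40  offset  (8B, 8-aligned)
sizeof = 40, alignof = 8
data bytes 28, size 40 → padding 12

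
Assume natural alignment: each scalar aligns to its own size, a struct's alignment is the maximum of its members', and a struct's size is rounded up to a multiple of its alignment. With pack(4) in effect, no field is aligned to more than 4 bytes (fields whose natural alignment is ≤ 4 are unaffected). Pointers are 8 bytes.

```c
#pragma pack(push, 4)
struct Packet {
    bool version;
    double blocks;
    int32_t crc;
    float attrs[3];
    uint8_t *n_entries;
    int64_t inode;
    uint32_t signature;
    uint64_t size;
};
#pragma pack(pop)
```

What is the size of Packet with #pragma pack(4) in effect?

@0: version [1B, align 1] → 1
+3 pad (align 4)
@4: blocks [8B, align 4] → 12
@12: crc [4B, align 4] → 16
@16: attrs [12B, align 4] → 28
@28: n_entries [8B, align 4] → 36
@36: inode [8B, align 4] → 44
@44: signature [4B, align 4] → 48
@48: size [8B, align 4] → 56
size 56, align 4

56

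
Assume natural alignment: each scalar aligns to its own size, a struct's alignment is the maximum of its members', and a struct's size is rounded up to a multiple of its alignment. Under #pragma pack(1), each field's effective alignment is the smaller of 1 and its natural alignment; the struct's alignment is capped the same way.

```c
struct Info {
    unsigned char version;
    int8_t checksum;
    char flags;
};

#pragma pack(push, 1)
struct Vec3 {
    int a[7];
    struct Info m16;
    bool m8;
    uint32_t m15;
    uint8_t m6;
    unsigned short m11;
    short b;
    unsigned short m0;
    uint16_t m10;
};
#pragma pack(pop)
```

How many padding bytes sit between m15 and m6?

Info: 0..1  version  (1B, 1-aligned); 1..2  checksum  (1B, 1-aligned); 2..3  flags  (1B, 1-aligned); sizeof = 3, alignof = 1
0..28  a  (28B, 1-aligned)
28..31  m16  (3B, 1-aligned)
31..32  m8  (1B, 1-aligned)
32..36  m15  (4B, 1-aligned)
36..37  m6  (1B, 1-aligned)

0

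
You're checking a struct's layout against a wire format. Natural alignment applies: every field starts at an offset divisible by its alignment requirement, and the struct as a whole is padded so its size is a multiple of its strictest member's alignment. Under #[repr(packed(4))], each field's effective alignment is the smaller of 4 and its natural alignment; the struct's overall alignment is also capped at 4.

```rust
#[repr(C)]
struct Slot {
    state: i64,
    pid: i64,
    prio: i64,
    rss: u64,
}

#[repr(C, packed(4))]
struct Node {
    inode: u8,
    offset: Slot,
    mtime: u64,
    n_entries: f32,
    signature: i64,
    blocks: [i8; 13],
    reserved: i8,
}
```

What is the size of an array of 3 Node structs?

216

Slot: 0..8  state  (8B, 8-aligned); 8..16  pid  (8B, 8-aligned); 16..24  prio  (8B, 8-aligned); 24..32  rss  (8B, 8-aligned); sizeof = 32, alignof = 8
0..1  inode  (1B, 1-aligned)
1..4  -- padding (3B)
4..36  offset  (32B, 4-aligned)
36..44  mtime  (8B, 4-aligned)
44..48  n_entries  (4B, 4-aligned)
48..56  signature  (8B, 4-aligned)
56..69  blocks  (13B, 1-aligned)
69..70  reserved  (1B, 1-aligned)
70..72  -- tail padding (2B)
sizeof = 72, alignof = 4
array of 3: 3 × 72 = 216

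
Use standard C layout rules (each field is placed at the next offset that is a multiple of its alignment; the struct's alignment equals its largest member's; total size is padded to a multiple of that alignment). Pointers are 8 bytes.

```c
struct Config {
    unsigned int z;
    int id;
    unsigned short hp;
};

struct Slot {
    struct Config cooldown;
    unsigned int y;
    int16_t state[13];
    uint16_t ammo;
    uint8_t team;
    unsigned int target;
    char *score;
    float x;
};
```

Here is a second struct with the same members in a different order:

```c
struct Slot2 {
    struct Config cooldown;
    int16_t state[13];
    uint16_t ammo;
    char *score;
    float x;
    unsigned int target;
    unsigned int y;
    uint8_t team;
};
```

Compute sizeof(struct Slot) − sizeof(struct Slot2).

Config: @0: z [4B, align 4] → 4; @4: id [4B, align 4] → 8; @8: hp [2B, align 2] → 10; +2 tail pad (align 4); size 12, align 4
@0: cooldown [12B, align 4] → 12
@12: y [4B, align 4] → 16
@16: state [26B, align 2] → 42
@42: ammo [2B, align 2] → 44
@44: team [1B, align 1] → 45
+3 pad (align 4)
@48: target [4B, align 4] → 52
+4 pad (align 8)
@56: score [8B, align 8] → 64
@64: x [4B, align 4] → 68
+4 tail pad (align 8)
size 72, align 8
— Slot2 —
@0: cooldown [12B, align 4] → 12
@12: state [26B, align 2] → 38
@38: ammo [2B, align 2] → 40
@40: score [8B, align 8] → 48
@48: x [4B, align 4] → 52
@52: target [4B, align 4] → 56
@56: y [4B, align 4] → 60
@60: team [1B, align 1] → 61
+3 tail pad (align 8)
size 64, align 8
72 − 64 = 8

8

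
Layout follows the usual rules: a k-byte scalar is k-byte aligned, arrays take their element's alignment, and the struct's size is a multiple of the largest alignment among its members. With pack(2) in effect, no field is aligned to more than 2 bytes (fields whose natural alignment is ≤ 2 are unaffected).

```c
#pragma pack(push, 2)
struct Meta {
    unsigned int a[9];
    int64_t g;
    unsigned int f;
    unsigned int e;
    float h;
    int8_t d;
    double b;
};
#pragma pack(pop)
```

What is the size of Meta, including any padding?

66 bytes

@0: a [36B, align 2] → 36
@36: g [8B, align 2] → 44
@44: f [4B, align 2] → 48
@48: e [4B, align 2] → 52
@52: h [4B, align 2] → 56
@56: d [1B, align 1] → 57
+1 pad (align 2)
@58: b [8B, align 2] → 66
size 66, align 2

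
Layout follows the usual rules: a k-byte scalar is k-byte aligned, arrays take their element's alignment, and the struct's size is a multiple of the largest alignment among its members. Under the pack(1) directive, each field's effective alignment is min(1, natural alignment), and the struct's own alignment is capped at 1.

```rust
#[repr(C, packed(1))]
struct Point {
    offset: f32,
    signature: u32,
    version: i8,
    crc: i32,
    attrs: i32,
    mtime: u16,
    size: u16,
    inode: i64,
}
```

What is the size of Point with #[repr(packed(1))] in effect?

29

offset at 0 (size 4, align 1) → ends 4
signature at 4 (size 4, align 1) → ends 8
version at 8 (size 1, align 1) → ends 9
crc at 9 (size 4, align 1) → ends 13
attrs at 13 (size 4, align 1) → ends 17
mtime at 17 (size 2, align 1) → ends 19
size at 19 (size 2, align 1) → ends 21
inode at 21 (size 8, align 1) → ends 29
total 29 bytes, alignment 1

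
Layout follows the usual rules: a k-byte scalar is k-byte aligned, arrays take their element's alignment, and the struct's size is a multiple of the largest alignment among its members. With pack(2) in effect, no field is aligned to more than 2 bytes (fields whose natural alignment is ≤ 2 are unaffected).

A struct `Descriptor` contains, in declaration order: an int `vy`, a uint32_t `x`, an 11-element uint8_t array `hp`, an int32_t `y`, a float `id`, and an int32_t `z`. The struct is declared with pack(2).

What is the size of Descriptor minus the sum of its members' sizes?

1

0..4  vy  (4B, 2-aligned)
4..8  x  (4B, 2-aligned)
8..19  hp  (11B, 1-aligned)
19..20  -- padding (1B)
20..24  y  (4B, 2-aligned)
24..28  id  (4B, 2-aligned)
28..32  z  (4B, 2-aligned)
sizeof = 32, alignof = 2
data bytes 31, size 32 → padding 1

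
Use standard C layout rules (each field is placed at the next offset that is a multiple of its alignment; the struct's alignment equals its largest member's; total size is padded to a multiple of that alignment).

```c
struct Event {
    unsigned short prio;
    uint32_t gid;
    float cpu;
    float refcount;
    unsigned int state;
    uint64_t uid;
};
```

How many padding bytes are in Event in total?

6

prio at 0 (size 2, align 2) → ends 2
pad 2 to align 4 for gid
gid at 4 (size 4, align 4) → ends 8
cpu at 8 (size 4, align 4) → ends 12
refcount at 12 (size 4, align 4) → ends 16
state at 16 (size 4, align 4) → ends 20
pad 4 to align 8 for uid
uid at 24 (size 8, align 8) → ends 32
total 32 bytes, alignment 8
data bytes 26, size 32 → padding 6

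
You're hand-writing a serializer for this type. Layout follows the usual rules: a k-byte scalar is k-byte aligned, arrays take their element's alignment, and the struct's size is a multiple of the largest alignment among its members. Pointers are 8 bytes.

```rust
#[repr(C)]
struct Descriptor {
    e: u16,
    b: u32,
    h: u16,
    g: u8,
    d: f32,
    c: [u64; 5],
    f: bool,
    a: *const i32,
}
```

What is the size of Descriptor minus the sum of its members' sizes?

10

@0: e [2B, align 2] → 2
+2 pad (align 4)
@4: b [4B, align 4] → 8
@8: h [2B, align 2] → 10
@10: g [1B, align 1] → 11
+1 pad (align 4)
@12: d [4B, align 4] → 16
@16: c [40B, align 8] → 56
@56: f [1B, align 1] → 57
+7 pad (align 8)
@64: a [8B, align 8] → 72
size 72, align 8
data bytes 62, size 72 → padding 10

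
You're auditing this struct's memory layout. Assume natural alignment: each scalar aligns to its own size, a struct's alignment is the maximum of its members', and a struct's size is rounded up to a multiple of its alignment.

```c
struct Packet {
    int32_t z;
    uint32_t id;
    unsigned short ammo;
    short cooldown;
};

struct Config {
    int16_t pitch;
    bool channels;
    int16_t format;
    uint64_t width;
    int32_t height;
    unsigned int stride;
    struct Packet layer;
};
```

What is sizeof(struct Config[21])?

840

Packet: z at 0 (size 4, align 4) → ends 4; id at 4 (size 4, align 4) → ends 8; ammo at 8 (size 2, align 2) → ends 10; cooldown at 10 (size 2, align 2) → ends 12; total 12 bytes, alignment 4
pitch at 0 (size 2, align 2) → ends 2
channels at 2 (size 1, align 1) → ends 3
pad 1 to align 2 for format
format at 4 (size 2, align 2) → ends 6
pad 2 to align 8 for width
width at 8 (size 8, align 8) → ends 16
height at 16 (size 4, align 4) → ends 20
stride at 20 (size 4, align 4) → ends 24
layer at 24 (size 12, align 4) → ends 36
tail pad 4 to reach multiple of 8
total 40 bytes, alignment 8
array of 21: 21 × 40 = 840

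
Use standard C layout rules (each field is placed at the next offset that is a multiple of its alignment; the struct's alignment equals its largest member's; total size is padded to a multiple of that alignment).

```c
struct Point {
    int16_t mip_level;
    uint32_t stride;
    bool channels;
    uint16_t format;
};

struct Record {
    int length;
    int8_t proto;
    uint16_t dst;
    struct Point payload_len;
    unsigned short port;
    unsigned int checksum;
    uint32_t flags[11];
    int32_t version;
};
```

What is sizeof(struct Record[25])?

1900

Point: 0..2  mip_level  (2B, 2-aligned); 2..4  -- padding (2B); 4..8  stride  (4B, 4-aligned); 8..9  channels  (1B, 1-aligned); 9..10  -- padding (1B); 10..12  format  (2B, 2-aligned); sizeof = 12, alignof = 4
0..4  length  (4B, 4-aligned)
4..5  proto  (1B, 1-aligned)
5..6  -- padding (1B)
6..8  dst  (2B, 2-aligned)
8..20  payload_len  (12B, 4-aligned)
20..22  port  (2B, 2-aligned)
22..24  -- padding (2B)
24..28  checksum  (4B, 4-aligned)
28..72  flags  (44B, 4-aligned)
72..76  version  (4B, 4-aligned)
sizeof = 76, alignof = 4
array of 25: 25 × 76 = 1900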